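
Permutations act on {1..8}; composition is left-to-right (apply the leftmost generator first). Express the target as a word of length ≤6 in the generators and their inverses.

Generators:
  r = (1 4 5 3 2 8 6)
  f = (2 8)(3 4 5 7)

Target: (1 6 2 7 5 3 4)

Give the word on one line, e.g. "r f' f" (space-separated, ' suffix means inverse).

  after r': (1 6 8 2 3 5 4)
  after f: (1 6 2 4)(3 7)
  after f: (1 6 8 2 5 7 4)
  after f: (1 6 2 7 5 3 4)

r' f f f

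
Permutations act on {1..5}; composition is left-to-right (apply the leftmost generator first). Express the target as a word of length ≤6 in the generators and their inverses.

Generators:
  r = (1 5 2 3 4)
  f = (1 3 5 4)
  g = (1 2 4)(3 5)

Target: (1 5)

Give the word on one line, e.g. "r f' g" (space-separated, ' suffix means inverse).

g' r' r' r'

  after g': (1 4 2)(3 5)
  after r': (1 3)(2 4 5)
  after r': (1 2 3 4)
  after r': (1 5)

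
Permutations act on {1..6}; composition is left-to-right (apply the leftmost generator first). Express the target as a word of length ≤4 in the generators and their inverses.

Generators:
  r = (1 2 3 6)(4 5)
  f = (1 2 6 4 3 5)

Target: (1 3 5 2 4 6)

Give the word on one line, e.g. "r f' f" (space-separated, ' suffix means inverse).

r f r'

  after r: (1 2 3 6)(4 5)
  after f: (1 6 2 5 3 4)
  after r': (1 3 5 2 4 6)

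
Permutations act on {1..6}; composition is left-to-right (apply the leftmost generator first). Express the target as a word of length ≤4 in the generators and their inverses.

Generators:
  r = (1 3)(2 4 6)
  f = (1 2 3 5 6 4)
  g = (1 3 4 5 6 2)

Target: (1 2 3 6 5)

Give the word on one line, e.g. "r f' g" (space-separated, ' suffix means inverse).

f' r'

  after f': (1 4 6 5 3 2)
  after r': (1 2 3 6 5)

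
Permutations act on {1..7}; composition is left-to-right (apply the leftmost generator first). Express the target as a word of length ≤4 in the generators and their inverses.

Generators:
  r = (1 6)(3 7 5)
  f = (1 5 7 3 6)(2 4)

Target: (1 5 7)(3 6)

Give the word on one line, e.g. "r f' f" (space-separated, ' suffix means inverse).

  after f: (1 5 7 3 6)(2 4)
  after f: (1 7 6 5 3)
  after r: (1 5 7)(3 6)

f f r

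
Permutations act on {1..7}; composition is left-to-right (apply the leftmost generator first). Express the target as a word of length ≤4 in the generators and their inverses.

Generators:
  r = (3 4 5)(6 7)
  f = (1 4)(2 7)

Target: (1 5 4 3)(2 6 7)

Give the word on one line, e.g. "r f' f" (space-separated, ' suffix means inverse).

r' r' f' r

  after r': (3 5 4)(6 7)
  after r': (3 4 5)
  after f': (1 4 5 3)(2 7)
  after r: (1 5 4 3)(2 6 7)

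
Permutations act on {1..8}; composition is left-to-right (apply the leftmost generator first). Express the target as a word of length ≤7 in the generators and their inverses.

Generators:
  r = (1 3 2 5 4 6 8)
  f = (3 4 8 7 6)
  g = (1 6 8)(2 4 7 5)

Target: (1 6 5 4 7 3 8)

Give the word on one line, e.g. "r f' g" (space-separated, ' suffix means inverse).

  after r: (1 3 2 5 4 6 8)
  after f': (1 6 4 7 8)(2 5 3)
  after g: (1 8 6 7)(3 4 5)
  after r: (2 5)(3 6 7)
  after g: (1 6 5 4 7 3 8)

r f' g r g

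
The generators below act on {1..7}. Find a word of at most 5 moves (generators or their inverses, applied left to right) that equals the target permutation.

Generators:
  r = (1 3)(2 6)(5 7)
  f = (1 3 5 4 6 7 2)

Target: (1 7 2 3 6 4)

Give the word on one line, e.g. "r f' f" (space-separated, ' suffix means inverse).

r' f' f' f'

  after r': (1 3)(2 6)(5 7)
  after f': (2 4 5 6 7 3)
  after f': (1 2 5 4 3 7)
  after f': (1 7 2 3 6 4)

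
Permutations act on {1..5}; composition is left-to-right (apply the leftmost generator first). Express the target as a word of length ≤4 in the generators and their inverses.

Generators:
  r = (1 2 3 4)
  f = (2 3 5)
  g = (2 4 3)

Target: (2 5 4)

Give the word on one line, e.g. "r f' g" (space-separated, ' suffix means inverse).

f' g'

  after f': (2 5 3)
  after g': (2 5 4)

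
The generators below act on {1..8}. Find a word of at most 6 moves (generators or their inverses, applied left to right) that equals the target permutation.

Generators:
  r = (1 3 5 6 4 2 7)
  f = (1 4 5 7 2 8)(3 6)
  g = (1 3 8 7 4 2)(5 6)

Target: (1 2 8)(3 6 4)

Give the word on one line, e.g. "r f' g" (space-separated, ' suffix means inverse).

  after g': (1 2 4 7 8 3)(5 6)
  after f: (1 8 6 7)(2 5 3 4)
  after f: (2 7 4 8 3 5 6)
  after g': (1 2 8)(3 6 4)

g' f f g'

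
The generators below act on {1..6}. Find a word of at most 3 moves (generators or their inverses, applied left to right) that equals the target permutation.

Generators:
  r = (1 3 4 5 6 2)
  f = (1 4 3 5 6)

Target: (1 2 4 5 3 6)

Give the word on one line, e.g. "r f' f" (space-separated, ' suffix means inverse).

f' r f

  after f': (1 6 5 3 4)
  after r: (1 2)(3 5 4)
  after f: (1 2 4 5 3 6)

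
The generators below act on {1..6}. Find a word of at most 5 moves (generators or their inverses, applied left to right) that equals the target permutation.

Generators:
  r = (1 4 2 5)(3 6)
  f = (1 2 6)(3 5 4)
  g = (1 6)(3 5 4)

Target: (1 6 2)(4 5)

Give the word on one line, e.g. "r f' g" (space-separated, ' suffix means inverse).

  after f: (1 2 6)(3 5 4)
  after r: (1 5 2 3)(4 6)
  after r: (2 6)(3 4)
  after g: (1 6 2)(4 5)

f r r g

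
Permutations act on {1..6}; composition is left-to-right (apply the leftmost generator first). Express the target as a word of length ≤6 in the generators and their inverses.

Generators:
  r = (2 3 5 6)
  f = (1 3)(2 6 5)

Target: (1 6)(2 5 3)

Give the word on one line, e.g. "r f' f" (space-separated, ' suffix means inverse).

r' r' f r r

  after r': (2 6 5 3)
  after r': (2 5)(3 6)
  after f: (1 3 5 6)
  after r: (1 5 2 3 6)
  after r: (1 6)(2 5 3)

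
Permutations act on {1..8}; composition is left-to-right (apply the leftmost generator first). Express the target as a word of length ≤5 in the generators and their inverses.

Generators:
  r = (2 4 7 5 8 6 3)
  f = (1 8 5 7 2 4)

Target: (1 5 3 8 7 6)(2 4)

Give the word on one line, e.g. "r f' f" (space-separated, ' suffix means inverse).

f r' f' r'

  after f: (1 8 5 7 2 4)
  after r': (1 5 4)(3 6 8 7)
  after f': (1 8 5 2 7 3 6)
  after r': (1 5 3 8 7 6)(2 4)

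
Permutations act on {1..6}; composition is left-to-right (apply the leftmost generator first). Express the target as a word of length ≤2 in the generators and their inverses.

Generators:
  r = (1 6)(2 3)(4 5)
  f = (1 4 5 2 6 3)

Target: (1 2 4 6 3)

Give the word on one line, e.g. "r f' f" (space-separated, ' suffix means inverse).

  after f': (1 3 6 2 5 4)
  after r': (1 2 4 6 3)

f' r'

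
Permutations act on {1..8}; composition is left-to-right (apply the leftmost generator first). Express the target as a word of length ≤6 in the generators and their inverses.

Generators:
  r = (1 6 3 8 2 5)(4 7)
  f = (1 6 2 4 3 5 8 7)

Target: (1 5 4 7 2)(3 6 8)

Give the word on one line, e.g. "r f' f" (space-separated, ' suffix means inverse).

r' f' r' f' r'

  after r': (1 5 2 8 3 6)(4 7)
  after f': (1 3)(2 5 6 7)(4 8)
  after r': (1 6 4 3 5)(7 8)
  after f': (2 6)(5 7)
  after r': (1 5 4 7 2)(3 6 8)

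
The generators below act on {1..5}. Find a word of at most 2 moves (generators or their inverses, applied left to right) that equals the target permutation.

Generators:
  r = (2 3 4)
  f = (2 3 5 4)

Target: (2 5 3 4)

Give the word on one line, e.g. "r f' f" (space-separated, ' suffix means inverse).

  after r': (2 4 3)
  after f': (2 5 3 4)

r' f'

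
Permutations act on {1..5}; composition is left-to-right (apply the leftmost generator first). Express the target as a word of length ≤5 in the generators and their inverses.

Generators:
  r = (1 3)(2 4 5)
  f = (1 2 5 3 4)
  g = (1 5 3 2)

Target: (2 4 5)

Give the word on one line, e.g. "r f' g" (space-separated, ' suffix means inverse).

f' r r f'

  after f': (1 4 3 5 2)
  after r: (1 5 4)(2 3)
  after r: (1 2)(3 4)
  after f': (2 4 5)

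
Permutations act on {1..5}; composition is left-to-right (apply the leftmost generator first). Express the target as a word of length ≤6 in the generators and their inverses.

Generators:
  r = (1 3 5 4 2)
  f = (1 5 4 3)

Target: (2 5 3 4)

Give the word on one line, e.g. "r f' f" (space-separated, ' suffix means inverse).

  after f': (1 3 4 5)
  after f': (1 4)(3 5)
  after f': (1 5 4 3)
  after r': (1 3 2 4)
  after r': (2 5 3 4)

f' f' f' r' r'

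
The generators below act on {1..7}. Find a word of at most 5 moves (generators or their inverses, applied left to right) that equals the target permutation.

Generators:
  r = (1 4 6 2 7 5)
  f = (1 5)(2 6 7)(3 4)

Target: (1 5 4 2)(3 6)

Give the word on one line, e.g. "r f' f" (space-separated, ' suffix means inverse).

  after f: (1 5)(2 6 7)(3 4)
  after r: (3 6 5 4)
  after f': (1 5 3 2 7 6)
  after r: (2 5 3 7)(4 6)
  after f': (1 5 4 2)(3 6)

f r f' r f'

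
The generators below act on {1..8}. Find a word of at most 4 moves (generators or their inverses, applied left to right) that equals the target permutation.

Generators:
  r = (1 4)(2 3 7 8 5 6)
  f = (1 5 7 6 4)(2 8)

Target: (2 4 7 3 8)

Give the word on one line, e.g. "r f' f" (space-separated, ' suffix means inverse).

f' r f' r'

  after f': (1 4 6 7 5)(2 8)
  after r: (2 5 4)(3 7 6 8)
  after f': (1 4 8 3 5 6 2)
  after r': (2 4 7 3 8)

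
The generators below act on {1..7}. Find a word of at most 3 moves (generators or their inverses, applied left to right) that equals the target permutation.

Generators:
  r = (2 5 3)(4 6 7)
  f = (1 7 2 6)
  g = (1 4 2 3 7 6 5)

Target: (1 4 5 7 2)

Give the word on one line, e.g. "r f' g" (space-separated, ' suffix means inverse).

r g

  after r: (2 5 3)(4 6 7)
  after g: (1 4 5 7 2)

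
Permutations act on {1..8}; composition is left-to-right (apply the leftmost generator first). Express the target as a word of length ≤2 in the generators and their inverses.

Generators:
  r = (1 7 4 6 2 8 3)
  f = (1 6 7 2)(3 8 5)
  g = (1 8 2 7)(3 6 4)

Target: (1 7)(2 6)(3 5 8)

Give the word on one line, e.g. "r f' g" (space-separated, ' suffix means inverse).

  after f: (1 6 7 2)(3 8 5)
  after f: (1 7)(2 6)(3 5 8)

f f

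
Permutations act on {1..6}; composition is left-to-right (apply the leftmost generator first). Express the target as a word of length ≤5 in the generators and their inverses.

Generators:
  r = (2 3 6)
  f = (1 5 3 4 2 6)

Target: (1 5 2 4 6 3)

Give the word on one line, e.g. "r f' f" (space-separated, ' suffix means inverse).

r f r'

  after r: (2 3 6)
  after f: (1 5 3)(2 4)
  after r': (1 5 2 4 6 3)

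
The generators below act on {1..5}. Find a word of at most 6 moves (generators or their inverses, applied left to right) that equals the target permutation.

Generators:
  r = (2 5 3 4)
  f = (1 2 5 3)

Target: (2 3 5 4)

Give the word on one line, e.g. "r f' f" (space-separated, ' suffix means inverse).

r' f r r f

  after r': (2 4 3 5)
  after f: (1 2 4)
  after r: (1 5 3 4)
  after r: (1 3 2 5 4)
  after f: (2 3 5 4)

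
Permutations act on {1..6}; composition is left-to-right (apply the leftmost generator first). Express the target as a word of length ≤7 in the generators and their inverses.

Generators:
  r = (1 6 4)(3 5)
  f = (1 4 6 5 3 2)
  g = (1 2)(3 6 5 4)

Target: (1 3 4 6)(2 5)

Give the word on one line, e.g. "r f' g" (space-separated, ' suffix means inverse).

  after r': (1 4 6)(3 5)
  after f: (1 6 4 5 2)
  after g': (1 3 4 6 5)
  after f': (1 5 2 3)
  after r': (1 3 4 6)(2 5)

r' f g' f' r'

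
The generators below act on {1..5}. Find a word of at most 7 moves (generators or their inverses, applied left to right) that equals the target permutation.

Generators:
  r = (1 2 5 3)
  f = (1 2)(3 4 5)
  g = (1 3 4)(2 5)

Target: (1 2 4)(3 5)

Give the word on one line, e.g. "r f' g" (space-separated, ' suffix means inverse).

g' r' f' r' g

  after g': (1 4 3)(2 5)
  after r': (1 4 5)
  after f': (1 3 5 2)
  after r': (1 5)(2 3)
  after g: (1 2 4)(3 5)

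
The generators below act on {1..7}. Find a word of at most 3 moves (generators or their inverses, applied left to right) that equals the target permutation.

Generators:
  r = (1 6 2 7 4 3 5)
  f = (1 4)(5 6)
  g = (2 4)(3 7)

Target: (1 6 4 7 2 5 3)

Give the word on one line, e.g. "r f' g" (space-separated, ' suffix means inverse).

  after r': (1 5 3 4 7 2 6)
  after f': (1 6 4 7 2 5 3)

r' f'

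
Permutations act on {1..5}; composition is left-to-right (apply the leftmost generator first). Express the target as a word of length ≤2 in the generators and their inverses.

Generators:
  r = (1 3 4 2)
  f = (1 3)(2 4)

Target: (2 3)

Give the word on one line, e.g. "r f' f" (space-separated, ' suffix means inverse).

  after f: (1 3)(2 4)
  after r': (2 3)

f r'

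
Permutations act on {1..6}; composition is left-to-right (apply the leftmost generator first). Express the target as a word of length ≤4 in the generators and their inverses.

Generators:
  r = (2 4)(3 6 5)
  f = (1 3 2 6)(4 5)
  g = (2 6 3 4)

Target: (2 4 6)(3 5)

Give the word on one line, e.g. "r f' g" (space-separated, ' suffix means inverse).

  after g': (2 4 3 6)
  after r': (4 5 6)
  after r': (2 4 6)(3 5)

g' r' r'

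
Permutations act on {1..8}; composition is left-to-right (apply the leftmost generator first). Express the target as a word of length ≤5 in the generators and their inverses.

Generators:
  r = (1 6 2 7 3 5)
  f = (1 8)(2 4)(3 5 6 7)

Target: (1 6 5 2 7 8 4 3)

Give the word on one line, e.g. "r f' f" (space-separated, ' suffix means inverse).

  after f: (1 8)(2 4)(3 5 6 7)
  after r: (1 8 6 3)(2 4 7 5)
  after f: (3 8 7 6 5 4)
  after r': (1 5 4 7)(2 6 3 8)
  after f: (1 6 5 2 7 8 4 3)

f r f r' f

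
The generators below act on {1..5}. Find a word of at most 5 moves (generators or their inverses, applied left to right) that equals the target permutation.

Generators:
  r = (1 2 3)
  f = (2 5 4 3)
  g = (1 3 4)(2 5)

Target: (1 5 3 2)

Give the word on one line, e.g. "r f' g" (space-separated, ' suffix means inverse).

g f' r' f'

  after g: (1 3 4)(2 5)
  after f': (1 4)(3 5)
  after r': (1 4 3 5 2)
  after f': (1 5 3 2)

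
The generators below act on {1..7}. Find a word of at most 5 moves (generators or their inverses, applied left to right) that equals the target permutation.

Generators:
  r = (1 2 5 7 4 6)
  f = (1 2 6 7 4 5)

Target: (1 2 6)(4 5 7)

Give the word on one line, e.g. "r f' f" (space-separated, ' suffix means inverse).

r' f' r' f

  after r': (1 6 4 7 5 2)
  after f': (1 2 5)(4 6 7)
  after r': (5 6)
  after f: (1 2 6)(4 5 7)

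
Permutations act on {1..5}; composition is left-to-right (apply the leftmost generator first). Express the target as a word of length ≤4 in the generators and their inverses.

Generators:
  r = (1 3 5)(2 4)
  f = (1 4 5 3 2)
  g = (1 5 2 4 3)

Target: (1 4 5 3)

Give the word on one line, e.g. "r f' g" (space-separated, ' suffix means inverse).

  after r: (1 3 5)(2 4)
  after g': (1 4 5 3)

r g'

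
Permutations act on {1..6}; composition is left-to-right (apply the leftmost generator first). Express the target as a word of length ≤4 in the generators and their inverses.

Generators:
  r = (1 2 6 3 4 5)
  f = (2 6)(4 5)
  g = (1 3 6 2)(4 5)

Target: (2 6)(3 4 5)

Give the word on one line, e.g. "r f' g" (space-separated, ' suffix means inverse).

  after r: (1 2 6 3 4 5)
  after g: (3 5)
  after f: (2 6)(3 4 5)

r g f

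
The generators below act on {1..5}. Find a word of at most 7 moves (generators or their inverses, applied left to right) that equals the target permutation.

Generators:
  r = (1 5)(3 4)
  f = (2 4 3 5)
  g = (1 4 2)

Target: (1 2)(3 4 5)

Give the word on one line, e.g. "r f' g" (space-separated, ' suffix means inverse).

g f g' r g

  after g: (1 4 2)
  after f: (1 3 5 2)
  after g': (1 3 5 4)
  after r: (1 4 5 3)
  after g: (1 2)(3 4 5)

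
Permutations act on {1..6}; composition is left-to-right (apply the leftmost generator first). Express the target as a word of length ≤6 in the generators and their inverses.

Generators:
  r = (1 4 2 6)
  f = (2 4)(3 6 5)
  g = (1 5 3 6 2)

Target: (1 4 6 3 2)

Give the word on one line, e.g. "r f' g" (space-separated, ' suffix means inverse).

f' r f f g

  after f': (2 4)(3 5 6)
  after r: (1 4 6 3 5)
  after f: (1 2 4 5)
  after f: (1 4 3 6 5)
  after g: (1 4 6 3 2)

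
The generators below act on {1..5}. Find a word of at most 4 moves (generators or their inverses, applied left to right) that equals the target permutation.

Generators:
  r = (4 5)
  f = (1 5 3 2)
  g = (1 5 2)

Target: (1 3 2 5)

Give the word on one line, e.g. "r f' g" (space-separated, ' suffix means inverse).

  after g: (1 5 2)
  after f': (3 5)
  after f': (1 2 3)
  after f': (1 3 2 5)

g f' f' f'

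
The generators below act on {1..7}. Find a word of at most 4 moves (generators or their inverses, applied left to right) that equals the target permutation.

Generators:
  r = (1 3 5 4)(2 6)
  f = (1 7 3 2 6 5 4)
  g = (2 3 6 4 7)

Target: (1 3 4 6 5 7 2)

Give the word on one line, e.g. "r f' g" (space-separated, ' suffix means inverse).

  after g: (2 3 6 4 7)
  after r': (1 4 7 6 5 3 2)
  after g': (1 6 5 2)(3 7)
  after g': (1 3 4 6 5 7 2)

g r' g' g'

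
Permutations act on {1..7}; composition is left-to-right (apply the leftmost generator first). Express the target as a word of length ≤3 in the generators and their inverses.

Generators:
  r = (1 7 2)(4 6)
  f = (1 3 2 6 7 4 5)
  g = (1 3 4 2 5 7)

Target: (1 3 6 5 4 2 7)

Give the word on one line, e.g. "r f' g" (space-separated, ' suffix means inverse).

g' r' f

  after g': (1 7 5 2 4 3)
  after r': (2 6 4 3)(5 7)
  after f: (1 3 6 5 4 2 7)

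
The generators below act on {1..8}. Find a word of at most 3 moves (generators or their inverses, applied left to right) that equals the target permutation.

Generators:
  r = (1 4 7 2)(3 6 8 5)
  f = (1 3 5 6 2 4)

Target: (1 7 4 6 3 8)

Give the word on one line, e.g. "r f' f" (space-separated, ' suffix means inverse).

  after r: (1 4 7 2)(3 6 8 5)
  after r: (1 7)(2 4)(3 8)(5 6)
  after f': (1 7 4 6 3 8)

r r f'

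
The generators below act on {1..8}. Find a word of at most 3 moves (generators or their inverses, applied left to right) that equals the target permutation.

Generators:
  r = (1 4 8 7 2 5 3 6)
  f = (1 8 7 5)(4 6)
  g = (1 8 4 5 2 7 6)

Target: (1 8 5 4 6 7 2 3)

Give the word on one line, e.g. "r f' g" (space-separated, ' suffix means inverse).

  after g': (1 6 7 2 5 4 8)
  after r: (2 3 6)(4 7 5 8)
  after g: (1 8 5 4 6 7 2 3)

g' r g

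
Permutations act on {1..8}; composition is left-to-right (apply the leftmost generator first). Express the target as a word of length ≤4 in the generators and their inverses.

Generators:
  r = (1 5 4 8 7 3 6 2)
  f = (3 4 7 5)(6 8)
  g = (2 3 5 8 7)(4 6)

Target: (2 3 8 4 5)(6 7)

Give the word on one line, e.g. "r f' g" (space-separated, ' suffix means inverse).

  after f': (3 5 7 4)(6 8)
  after g: (2 3 8 4 5)(6 7)

f' g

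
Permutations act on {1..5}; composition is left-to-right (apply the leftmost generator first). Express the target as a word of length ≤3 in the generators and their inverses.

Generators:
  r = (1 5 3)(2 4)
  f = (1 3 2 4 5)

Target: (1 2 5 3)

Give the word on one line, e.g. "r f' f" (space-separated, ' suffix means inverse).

  after r': (1 3 5)(2 4)
  after f: (1 2 5 3)

r' f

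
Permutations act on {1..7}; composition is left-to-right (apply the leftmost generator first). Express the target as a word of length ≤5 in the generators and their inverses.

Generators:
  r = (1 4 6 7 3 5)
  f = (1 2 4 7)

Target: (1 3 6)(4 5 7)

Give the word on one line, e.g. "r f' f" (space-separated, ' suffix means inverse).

  after r: (1 4 6 7 3 5)
  after r: (1 6 3)(4 7 5)
  after r: (1 7)(3 4)(5 6)
  after r: (1 3 6)(4 5 7)

r r r r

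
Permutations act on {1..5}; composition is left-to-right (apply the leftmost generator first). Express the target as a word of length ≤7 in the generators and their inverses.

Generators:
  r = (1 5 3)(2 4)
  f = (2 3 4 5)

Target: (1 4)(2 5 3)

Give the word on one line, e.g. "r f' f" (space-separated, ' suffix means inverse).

  after r': (1 3 5)(2 4)
  after f: (1 4 3 2 5)
  after r: (1 2 3 4)
  after f': (1 5 4)
  after f': (1 4)(2 5 3)

r' f r f' f'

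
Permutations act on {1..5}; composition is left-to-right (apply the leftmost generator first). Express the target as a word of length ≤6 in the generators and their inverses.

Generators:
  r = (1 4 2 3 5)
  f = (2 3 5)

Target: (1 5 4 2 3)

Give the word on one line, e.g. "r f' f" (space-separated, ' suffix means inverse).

f' r f' r' r'

  after f': (2 5 3)
  after r: (1 4 2)
  after f': (1 4 5 3 2)
  after r': (2 5)(3 4)
  after r': (1 5 4 2 3)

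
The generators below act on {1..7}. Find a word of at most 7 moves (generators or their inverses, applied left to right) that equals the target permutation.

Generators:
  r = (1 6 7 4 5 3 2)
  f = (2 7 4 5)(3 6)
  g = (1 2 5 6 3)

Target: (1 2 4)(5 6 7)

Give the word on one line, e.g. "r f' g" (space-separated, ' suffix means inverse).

  after f': (2 5 4 7)(3 6)
  after f': (2 4)(5 7)
  after r': (1 2 7 4 3 5 6)
  after g: (1 5 3 6 2 7 4)
  after f: (1 2 4)(5 6 7)

f' f' r' g f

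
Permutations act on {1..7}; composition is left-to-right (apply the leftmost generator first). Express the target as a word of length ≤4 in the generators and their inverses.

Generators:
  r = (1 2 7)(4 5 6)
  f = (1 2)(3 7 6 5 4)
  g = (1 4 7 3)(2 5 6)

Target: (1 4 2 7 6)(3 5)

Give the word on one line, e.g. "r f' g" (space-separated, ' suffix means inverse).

g r' f f

  after g: (1 4 7 3)(2 5 6)
  after r': (1 6)(2 4)(3 7)
  after f: (1 5 4)(2 3 6)
  after f: (1 4 2 7 6)(3 5)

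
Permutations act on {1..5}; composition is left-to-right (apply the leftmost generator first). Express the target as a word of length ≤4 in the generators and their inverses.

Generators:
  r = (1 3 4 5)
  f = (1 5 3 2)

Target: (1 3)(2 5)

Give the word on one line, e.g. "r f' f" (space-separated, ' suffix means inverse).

  after f: (1 5 3 2)
  after f: (1 3)(2 5)

f f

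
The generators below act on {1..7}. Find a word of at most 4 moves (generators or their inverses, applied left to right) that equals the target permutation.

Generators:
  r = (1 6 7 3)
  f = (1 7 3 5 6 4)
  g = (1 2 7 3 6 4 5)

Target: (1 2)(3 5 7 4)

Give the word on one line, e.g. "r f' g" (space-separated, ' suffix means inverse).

  after r': (1 3 7 6)
  after f': (1 7 5 3)(4 6)
  after g': (1 2)(3 5 7 4)

r' f' g'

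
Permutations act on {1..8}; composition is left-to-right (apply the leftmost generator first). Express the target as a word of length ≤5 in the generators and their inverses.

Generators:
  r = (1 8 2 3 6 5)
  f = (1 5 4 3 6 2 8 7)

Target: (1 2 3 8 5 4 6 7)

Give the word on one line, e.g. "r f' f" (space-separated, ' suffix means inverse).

r' r' f r' f'

  after r': (1 5 6 3 2 8)
  after r': (1 6 2)(3 8 5)
  after f: (1 2 5 6 8 4 3 7)
  after r': (1 8 4 2 6)(3 7 5)
  after f': (1 2 3 8 5 4 6 7)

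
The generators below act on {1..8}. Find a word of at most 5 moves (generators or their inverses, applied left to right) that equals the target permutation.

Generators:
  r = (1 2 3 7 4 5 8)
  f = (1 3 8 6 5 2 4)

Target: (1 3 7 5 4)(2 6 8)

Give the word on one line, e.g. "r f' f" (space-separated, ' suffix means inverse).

r' r' f r

  after r': (1 8 5 4 7 3 2)
  after r': (1 5 7 2 8 4 3)
  after f: (1 2 6 5 7 4 8)
  after r: (1 3 7 5 4)(2 6 8)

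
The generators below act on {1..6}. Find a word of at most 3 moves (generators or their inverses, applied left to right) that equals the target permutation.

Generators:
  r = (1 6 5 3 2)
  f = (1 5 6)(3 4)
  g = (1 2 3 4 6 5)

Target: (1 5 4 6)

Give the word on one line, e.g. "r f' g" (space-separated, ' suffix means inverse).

  after r: (1 6 5 3 2)
  after g: (1 5 4 6)

r g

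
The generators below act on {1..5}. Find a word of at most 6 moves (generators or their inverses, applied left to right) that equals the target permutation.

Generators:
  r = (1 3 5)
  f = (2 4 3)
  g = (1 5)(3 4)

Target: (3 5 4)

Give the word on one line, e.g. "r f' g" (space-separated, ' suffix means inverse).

  after g': (1 5)(3 4)
  after r: (3 4 5)
  after g: (1 5 4)
  after r: (3 5 4)

g' r g r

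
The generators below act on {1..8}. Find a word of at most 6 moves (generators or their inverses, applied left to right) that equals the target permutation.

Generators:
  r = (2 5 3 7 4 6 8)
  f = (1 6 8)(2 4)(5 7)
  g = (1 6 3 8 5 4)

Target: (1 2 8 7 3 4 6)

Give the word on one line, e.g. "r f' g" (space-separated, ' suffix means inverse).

g r r g

  after g: (1 6 3 8 5 4)
  after r: (1 8 3 2 5 6 7 4)
  after r: (1 2 3 5 8 7 6 4)
  after g: (1 2 8 7 3 4 6)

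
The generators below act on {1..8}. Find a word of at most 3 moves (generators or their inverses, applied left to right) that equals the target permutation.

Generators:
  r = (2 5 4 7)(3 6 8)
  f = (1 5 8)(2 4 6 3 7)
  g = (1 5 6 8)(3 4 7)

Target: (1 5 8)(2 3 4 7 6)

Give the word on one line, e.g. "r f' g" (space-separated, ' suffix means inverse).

  after f': (1 8 5)(2 7 3 6 4)
  after f': (1 5 8)(2 3 4 7 6)

f' f'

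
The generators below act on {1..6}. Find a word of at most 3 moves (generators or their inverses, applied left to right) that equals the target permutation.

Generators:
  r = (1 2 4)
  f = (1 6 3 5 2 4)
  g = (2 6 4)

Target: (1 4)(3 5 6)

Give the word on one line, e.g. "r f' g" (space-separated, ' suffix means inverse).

f g

  after f: (1 6 3 5 2 4)
  after g: (1 4)(3 5 6)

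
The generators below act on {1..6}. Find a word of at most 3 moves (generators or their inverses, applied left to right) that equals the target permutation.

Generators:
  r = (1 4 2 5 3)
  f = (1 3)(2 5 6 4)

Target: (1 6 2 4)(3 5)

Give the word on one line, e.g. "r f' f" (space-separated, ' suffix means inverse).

r f' r'

  after r: (1 4 2 5 3)
  after f': (1 6 5)
  after r': (1 6 2 4)(3 5)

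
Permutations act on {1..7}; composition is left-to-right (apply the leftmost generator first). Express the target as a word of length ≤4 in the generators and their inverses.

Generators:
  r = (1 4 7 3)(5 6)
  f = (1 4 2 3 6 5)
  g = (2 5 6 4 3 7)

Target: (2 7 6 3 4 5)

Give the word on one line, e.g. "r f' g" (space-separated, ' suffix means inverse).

  after r: (1 4 7 3)(5 6)
  after f': (2 4 7)(3 5)
  after g: (2 3 6 4)(5 7)
  after g: (2 7 6 3 4 5)

r f' g g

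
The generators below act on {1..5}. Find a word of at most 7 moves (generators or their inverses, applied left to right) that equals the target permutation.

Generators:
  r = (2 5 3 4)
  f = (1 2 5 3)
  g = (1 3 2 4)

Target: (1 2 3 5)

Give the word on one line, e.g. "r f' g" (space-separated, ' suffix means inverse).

r g' r' r' r'

  after r: (2 5 3 4)
  after g': (1 4 3 2 5)
  after r': (1 3 4 5)
  after r': (1 5)(2 4)
  after r': (1 2 3 5)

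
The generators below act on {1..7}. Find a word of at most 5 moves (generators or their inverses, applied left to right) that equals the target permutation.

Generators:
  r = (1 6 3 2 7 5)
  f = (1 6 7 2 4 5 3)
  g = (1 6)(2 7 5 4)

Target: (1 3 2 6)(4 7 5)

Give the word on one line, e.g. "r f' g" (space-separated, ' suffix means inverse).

r' f g'

  after r': (1 5 7 2 3 6)
  after f: (1 3 7 4 5 2)
  after g': (1 3 2 6)(4 7 5)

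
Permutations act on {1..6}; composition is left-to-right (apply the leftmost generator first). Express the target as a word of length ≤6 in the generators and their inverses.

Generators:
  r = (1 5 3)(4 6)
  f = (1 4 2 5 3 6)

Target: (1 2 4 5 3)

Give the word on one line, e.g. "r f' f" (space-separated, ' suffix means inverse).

  after f: (1 4 2 5 3 6)
  after r: (1 6 5)(2 3 4)
  after r: (1 4 2)(3 6)
  after f: (1 2 4 5 3)

f r r f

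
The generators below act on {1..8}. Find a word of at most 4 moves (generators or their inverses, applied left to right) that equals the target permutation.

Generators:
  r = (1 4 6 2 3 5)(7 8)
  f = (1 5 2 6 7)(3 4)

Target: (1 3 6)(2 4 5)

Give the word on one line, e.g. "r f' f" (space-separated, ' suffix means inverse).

r' r'

  after r': (1 5 3 2 6 4)(7 8)
  after r': (1 3 6)(2 4 5)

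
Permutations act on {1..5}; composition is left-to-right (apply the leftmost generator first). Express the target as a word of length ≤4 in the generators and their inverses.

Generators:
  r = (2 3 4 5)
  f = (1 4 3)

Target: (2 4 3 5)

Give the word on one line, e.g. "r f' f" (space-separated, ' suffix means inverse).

f f r f'

  after f: (1 4 3)
  after f: (1 3 4)
  after r: (1 4)(2 3 5)
  after f': (2 4 3 5)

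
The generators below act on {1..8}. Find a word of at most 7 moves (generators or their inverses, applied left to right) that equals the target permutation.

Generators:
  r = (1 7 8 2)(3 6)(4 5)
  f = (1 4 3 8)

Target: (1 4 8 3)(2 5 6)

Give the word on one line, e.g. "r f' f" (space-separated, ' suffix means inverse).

  after r: (1 7 8 2)(3 6)(4 5)
  after f: (1 7)(2 4 5 3 6 8)
  after r: (1 8)(2 5 6)
  after f: (2 5 6)(3 8 4)
  after f: (1 4 8 3)(2 5 6)

r f r f f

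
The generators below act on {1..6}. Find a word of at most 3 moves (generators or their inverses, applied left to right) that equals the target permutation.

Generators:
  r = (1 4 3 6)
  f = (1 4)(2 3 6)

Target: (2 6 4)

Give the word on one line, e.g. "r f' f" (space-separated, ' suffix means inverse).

r f'

  after r: (1 4 3 6)
  after f': (2 6 4)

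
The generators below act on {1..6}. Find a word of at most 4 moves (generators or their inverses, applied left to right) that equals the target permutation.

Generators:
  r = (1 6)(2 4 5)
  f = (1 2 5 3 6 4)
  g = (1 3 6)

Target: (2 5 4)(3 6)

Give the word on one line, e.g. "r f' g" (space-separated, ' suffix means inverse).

  after g': (1 6 3)
  after r': (2 5 4)(3 6)

g' r'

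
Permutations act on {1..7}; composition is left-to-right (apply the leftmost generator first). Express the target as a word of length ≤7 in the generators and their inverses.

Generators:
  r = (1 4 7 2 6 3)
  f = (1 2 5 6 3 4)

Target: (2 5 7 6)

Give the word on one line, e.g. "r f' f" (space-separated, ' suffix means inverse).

  after r: (1 4 7 2 6 3)
  after r: (1 7 6)(2 3 4)
  after f': (1 7 5 2 6 4)
  after r': (1 4 3 6)(5 7)
  after f: (2 5 7 6)

r r f' r' f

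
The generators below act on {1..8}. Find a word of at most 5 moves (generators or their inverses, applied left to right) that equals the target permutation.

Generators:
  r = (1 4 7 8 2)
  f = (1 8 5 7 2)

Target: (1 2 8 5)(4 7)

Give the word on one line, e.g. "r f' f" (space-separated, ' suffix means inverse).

r f' r f

  after r: (1 4 7 8 2)
  after f': (1 4 5 8 7)
  after r: (1 7 4 5 2)
  after f: (1 2 8 5)(4 7)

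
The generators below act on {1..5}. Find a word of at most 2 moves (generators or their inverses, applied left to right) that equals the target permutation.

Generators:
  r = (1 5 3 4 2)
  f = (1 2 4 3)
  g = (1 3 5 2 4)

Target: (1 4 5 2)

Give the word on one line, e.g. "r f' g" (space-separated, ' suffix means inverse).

  after f: (1 2 4 3)
  after g: (1 4 5 2)

f g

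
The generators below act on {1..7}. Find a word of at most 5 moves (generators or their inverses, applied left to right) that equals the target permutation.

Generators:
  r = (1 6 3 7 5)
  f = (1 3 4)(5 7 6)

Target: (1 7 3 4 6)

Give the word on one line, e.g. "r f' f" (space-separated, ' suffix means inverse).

  after r': (1 5 7 3 6)
  after r': (1 7 6 5 3)
  after f': (1 5)(3 4)
  after r': (1 7 3 4 6)

r' r' f' r'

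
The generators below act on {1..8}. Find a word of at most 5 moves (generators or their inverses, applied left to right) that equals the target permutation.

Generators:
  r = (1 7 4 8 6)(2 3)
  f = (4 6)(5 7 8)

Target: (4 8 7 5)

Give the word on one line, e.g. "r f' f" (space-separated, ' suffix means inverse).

  after r': (1 6 8 4 7)(2 3)
  after r': (1 8 7 6 4)
  after r': (1 4 6 7 8)(2 3)
  after f: (1 6 8)(2 3)(5 7)
  after r: (4 8 7 5)

r' r' r' f r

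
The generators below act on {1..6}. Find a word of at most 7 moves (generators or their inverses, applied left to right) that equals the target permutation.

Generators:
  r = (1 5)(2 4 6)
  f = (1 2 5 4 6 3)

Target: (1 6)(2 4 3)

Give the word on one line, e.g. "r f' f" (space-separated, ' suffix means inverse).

r' r' r' f f

  after r': (1 5)(2 6 4)
  after r': (2 4 6)
  after r': (1 5)
  after f: (1 4 6 3)(2 5)
  after f: (1 6)(2 4 3)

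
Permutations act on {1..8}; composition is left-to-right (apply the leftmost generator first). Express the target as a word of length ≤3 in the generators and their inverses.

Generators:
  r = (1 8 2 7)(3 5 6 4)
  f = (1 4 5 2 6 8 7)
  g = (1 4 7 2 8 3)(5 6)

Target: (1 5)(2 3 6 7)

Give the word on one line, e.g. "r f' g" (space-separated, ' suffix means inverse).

  after f: (1 4 5 2 6 8 7)
  after r': (1 6)(2 5 8)(3 4)
  after r': (1 5)(2 3 6 7)

f r' r'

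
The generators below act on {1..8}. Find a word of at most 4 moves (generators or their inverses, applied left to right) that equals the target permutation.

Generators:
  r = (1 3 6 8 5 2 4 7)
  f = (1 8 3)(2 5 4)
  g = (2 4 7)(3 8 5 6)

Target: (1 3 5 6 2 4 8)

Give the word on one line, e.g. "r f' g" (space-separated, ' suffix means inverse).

g' f g'

  after g': (2 7 4)(3 6 5 8)
  after f: (1 8)(2 7)(3 6 4 5)
  after g': (1 3 5 6 2 4 8)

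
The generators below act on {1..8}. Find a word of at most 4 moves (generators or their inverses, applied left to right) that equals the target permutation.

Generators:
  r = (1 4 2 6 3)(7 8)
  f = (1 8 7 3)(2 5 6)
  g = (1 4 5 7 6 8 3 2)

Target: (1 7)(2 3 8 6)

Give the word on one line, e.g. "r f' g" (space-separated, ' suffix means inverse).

g r g' f'

  after g: (1 4 5 7 6 8 3 2)
  after r: (1 2 4 5 8)(3 6 7)
  after g': (1 3 7 8 2)(5 6)
  after f': (1 7)(2 3 8 6)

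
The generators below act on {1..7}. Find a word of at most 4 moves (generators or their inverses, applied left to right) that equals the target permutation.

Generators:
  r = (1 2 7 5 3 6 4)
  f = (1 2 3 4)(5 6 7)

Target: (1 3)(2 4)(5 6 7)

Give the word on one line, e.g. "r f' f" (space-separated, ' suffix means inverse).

  after f': (1 4 3 2)(5 7 6)
  after f': (1 3)(2 4)(5 6 7)

f' f'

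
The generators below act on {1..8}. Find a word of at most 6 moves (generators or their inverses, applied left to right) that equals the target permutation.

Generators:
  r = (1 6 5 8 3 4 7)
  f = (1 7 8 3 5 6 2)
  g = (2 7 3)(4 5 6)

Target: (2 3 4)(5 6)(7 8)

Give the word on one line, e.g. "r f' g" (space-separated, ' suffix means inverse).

r' r' f' r f'

  after r': (1 7 4 3 8 5 6)
  after r': (1 4 8 6 7 3 5)
  after f': (1 4 7 8 5 2 6)
  after r: (1 7 3 4)(2 5)
  after f': (2 3 4)(5 6)(7 8)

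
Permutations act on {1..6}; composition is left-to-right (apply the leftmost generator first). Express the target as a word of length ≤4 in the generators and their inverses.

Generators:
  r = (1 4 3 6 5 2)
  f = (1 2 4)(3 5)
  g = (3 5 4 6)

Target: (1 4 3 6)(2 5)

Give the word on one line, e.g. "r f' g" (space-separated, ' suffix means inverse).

g r' f' f'

  after g: (3 5 4 6)
  after r': (1 2 5)(3 6 4)
  after f': (2 3 6)(4 5)
  after f': (1 4 3 6)(2 5)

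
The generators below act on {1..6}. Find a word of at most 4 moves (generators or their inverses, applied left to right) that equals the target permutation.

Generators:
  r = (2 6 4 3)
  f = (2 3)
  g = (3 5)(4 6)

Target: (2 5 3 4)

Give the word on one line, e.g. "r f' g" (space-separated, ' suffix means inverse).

  after f: (2 3)
  after g': (2 5 3)(4 6)
  after f: (2 5)(4 6)
  after r': (2 5 3 4)

f g' f r'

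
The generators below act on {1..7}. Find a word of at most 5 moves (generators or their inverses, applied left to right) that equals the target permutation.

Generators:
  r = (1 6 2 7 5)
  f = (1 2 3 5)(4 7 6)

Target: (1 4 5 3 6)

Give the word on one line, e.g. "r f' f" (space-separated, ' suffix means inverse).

  after r': (1 5 7 2 6)
  after f: (2 4 7 3 5 6)
  after r: (1 6 7 3)(2 4 5)
  after f: (1 4)(2 7 5 3)
  after r': (1 4 5 3 6)

r' f r f r'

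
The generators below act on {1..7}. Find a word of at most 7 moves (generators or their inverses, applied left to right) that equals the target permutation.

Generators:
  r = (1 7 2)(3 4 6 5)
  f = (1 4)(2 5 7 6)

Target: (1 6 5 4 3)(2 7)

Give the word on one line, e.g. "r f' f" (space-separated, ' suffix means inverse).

  after f': (1 4)(2 6 7 5)
  after r': (1 3 5 7 6)(2 4)
  after f': (1 3 2)(4 6)
  after r': (1 5 6 3 7)
  after r': (1 6 5 4 3)(2 7)

f' r' f' r' r'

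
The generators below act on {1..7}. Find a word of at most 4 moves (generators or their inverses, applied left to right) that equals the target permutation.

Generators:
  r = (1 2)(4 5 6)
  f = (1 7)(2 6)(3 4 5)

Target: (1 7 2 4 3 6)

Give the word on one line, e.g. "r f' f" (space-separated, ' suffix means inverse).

f' r

  after f': (1 7)(2 6)(3 5 4)
  after r: (1 7 2 4 3 6)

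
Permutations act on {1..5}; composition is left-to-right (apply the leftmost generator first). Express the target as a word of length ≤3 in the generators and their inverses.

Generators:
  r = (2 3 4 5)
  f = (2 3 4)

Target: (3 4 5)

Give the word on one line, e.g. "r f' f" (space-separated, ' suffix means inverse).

r' f r

  after r': (2 5 4 3)
  after f: (2 5)
  after r: (3 4 5)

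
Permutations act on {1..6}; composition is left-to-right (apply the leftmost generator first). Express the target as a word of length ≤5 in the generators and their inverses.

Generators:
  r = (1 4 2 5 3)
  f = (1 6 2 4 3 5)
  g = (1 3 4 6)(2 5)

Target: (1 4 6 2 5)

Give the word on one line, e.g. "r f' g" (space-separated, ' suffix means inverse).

  after f: (1 6 2 4 3 5)
  after r': (1 6 4 5 3 2)
  after f': (2 5 4 3 6)
  after g: (1 3)(5 6)
  after g: (1 4 6 2 5)

f r' f' g g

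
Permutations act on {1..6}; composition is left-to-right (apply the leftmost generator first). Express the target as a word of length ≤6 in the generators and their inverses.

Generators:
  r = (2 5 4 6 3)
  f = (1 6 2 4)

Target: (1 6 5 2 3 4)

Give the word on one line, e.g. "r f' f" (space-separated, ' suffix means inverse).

f' r' f' r' f'

  after f': (1 4 2 6)
  after r': (1 5 2 4 3 6)
  after f': (1 5 6 4 3)
  after r': (1 2 3)(4 6 5)
  after f': (1 6 5 2 3 4)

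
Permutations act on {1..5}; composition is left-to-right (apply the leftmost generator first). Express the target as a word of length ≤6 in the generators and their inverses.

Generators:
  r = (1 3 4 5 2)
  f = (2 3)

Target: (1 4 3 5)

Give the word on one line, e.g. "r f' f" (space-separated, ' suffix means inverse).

  after r': (1 2 5 4 3)
  after r': (1 5 3 2 4)
  after r': (1 4 2 3 5)
  after f: (1 4 3 5)

r' r' r' f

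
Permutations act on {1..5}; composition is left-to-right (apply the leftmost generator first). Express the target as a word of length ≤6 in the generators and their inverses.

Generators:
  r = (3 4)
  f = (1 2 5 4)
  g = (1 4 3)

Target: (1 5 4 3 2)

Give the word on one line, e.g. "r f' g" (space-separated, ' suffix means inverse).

  after g': (1 3 4)
  after f': (1 3 5 2)
  after g': (1 4)(2 3 5)
  after f': (1 5)(2 3)
  after g: (1 5 4 3 2)

g' f' g' f' g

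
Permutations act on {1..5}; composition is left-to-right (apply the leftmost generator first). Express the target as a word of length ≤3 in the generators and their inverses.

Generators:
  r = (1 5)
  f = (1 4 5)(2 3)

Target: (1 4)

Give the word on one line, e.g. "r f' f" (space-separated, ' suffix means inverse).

  after f': (1 5 4)(2 3)
  after r': (2 3)(4 5)
  after f: (1 4)

f' r' f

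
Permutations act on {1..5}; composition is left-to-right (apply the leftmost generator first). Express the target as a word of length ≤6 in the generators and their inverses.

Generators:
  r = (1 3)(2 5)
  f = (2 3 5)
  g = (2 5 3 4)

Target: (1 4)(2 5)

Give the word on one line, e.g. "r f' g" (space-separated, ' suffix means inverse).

g' f' r' g r

  after g': (2 4 3 5)
  after f': (2 4)
  after r': (1 3)(2 4 5)
  after g: (1 4 3)
  after r: (1 4)(2 5)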